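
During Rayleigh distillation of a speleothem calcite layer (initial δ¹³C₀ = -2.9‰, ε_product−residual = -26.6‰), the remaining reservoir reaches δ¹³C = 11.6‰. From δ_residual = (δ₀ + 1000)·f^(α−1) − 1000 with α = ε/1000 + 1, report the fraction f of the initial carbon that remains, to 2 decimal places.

0.58

α − 1 = ε/1000 = -0.0266
(δ_res + 1000)/(δ₀ + 1000) = (11.6 + 1000)/(-2.9 + 1000) = 1011.6/997.1 = 1.014542
f = 1.014542^(1/-0.0266) = exp(ln(1.014542)/-0.0266) = exp(0.01444/-0.0266)
f = exp(-0.5428) = 0.5811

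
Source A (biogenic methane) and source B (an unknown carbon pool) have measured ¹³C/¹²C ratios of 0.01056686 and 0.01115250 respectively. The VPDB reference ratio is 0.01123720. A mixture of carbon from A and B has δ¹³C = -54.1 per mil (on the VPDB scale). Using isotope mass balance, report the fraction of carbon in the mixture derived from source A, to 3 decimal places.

δ_A = (0.01056686/0.01123720 − 1)×1000 = (0.940346 − 1)×1000 = -59.654 per mil
δ_B = (0.01115250/0.01123720 − 1)×1000 = (0.992463 − 1)×1000 = -7.537 per mil
f_A = (δ_mix − δ_B)/(δ_A − δ_B) = (-54.1 − (-7.537))/(-59.654 − (-7.537))
f_A = -46.563 / -52.116 = 0.8934

0.893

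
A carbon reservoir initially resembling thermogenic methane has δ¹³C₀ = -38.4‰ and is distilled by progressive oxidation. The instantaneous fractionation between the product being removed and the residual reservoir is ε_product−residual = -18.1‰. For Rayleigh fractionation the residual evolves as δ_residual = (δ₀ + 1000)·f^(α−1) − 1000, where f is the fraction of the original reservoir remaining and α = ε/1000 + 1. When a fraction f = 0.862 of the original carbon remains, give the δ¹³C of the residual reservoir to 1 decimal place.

-35.8‰

Rayleigh residual: δ_res = (δ₀ + 1000)·f^(α−1) − 1000
α = ε/1000 + 1 = 0.98190, so α − 1 = -0.01810
f^(α−1) = 0.862^(-0.01810) = 1.002691
δ_res = (-38.4 + 1000) × 1.002691 − 1000 = 964.188 − 1000 = -35.81‰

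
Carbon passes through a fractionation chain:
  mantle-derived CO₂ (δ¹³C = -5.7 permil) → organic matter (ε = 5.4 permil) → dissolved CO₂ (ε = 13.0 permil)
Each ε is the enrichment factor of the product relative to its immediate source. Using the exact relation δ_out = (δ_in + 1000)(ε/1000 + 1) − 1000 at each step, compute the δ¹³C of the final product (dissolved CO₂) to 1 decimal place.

step 1: δ = (-5.70 + 1000)·(5.4/1000 + 1) − 1000 = -0.33 permil
step 2: δ = (-0.33 + 1000)·(13.0/1000 + 1) − 1000 = 12.66 permil

12.7 permil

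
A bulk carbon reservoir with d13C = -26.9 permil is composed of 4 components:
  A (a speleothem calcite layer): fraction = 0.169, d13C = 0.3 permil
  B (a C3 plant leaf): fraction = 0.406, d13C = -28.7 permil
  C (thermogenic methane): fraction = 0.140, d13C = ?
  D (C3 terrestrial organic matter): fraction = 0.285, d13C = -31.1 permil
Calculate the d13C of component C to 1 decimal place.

Isotope mass balance: δ_bulk = Σ fᵢ·δᵢ.
-26.9 = 0.169×(0.3) + 0.406×(-28.7) + 0.140×δ_C + 0.285×(-31.1)
0.140·δ_C = -26.9 − (-20.465) = -6.435
δ_C = -6.435 / 0.140 = -45.96 permil

-46.0 permil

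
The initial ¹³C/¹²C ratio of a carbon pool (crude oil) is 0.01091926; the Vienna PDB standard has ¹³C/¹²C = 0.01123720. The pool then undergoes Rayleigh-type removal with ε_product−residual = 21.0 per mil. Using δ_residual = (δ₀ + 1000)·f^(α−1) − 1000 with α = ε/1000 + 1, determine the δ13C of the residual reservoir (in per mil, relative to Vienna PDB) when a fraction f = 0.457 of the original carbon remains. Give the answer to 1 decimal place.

-44.1 per mil

δ₀ = (0.01091926/0.01123720 − 1)×1000 = (0.971706 − 1)×1000 = -28.294 per mil
α − 1 = ε/1000 = 0.0210
f^(α−1) = 0.457^(0.0210) = 0.983690
δ_res = (-28.294 + 1000) × 0.983690 − 1000 = 955.858 − 1000 = -44.14 per mil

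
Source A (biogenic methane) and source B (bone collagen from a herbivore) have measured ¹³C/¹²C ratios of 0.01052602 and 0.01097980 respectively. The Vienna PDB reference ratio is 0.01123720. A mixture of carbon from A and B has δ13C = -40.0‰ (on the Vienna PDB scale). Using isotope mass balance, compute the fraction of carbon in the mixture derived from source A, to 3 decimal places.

0.423

δ_A = (0.01052602/0.01123720 − 1)×1000 = (0.936712 − 1)×1000 = -63.288‰
δ_B = (0.01097980/0.01123720 − 1)×1000 = (0.977094 − 1)×1000 = -22.906‰
f_A = (δ_mix − δ_B)/(δ_A − δ_B) = (-40.0 − (-22.906))/(-63.288 − (-22.906))
f_A = -17.094 / -40.382 = 0.4233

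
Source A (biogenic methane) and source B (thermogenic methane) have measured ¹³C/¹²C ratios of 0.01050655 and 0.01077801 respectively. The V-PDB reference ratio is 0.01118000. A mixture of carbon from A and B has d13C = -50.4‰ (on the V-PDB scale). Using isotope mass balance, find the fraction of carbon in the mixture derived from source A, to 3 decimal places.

δ_A = (0.01050655/0.01118000 − 1)×1000 = (0.939763 − 1)×1000 = -60.237‰
δ_B = (0.01077801/0.01118000 − 1)×1000 = (0.964044 − 1)×1000 = -35.956‰
f_A = (δ_mix − δ_B)/(δ_A − δ_B) = (-50.4 − (-35.956))/(-60.237 − (-35.956))
f_A = -14.444 / -24.281 = 0.5949

0.595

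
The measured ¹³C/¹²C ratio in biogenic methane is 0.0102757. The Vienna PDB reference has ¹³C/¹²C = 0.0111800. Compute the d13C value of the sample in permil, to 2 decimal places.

-80.89 permil

d13C = (R_sample / R_standard − 1) × 1000
R_sample / R_standard = 0.0102757 / 0.0111800 = 0.919114
d13C = (0.919114 − 1) × 1000 = -80.886 permil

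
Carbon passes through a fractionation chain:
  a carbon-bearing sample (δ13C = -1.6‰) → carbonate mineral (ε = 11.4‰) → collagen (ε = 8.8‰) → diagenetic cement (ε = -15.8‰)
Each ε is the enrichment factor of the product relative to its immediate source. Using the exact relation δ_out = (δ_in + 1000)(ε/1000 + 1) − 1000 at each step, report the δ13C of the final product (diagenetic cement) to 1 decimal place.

step 1: δ = (-1.60 + 1000)·(11.4/1000 + 1) − 1000 = 9.78‰
step 2: δ = (9.78 + 1000)·(8.8/1000 + 1) − 1000 = 18.67‰
step 3: δ = (18.67 + 1000)·(-15.8/1000 + 1) − 1000 = 2.57‰

2.6‰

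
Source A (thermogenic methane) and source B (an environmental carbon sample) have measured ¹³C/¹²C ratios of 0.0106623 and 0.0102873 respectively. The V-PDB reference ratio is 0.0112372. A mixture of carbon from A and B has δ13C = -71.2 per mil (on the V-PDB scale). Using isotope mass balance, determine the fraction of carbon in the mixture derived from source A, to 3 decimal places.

0.399

δ_A = (0.0106623/0.0112372 − 1)×1000 = (0.948840 − 1)×1000 = -51.160 per mil
δ_B = (0.0102873/0.0112372 − 1)×1000 = (0.915468 − 1)×1000 = -84.532 per mil
f_A = (δ_mix − δ_B)/(δ_A − δ_B) = (-71.2 − (-84.532))/(-51.160 − (-84.532))
f_A = 13.332 / 33.371 = 0.3995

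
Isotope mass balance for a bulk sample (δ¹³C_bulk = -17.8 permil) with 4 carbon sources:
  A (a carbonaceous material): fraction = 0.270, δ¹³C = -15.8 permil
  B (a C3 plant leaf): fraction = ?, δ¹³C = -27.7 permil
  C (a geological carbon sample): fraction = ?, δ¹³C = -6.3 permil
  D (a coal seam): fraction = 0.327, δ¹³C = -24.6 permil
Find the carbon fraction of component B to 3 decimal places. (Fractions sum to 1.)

0.138

Let f_B and f_C be the unknown fractions; fractions sum to 1 so f_B + f_C = 0.403.
Mass balance: Σ fᵢ·δᵢ = δ_bulk ⇒ f_B·(-27.7) + f_C·(-6.3) = -17.8 − (-12.310) = -5.490
Substitute f_C = 0.403 − f_B:
f_B·(-27.7 − -6.3) = -5.490 − 0.403×(-6.3) = -2.951
f_B = -2.951 / -21.4 = 0.1379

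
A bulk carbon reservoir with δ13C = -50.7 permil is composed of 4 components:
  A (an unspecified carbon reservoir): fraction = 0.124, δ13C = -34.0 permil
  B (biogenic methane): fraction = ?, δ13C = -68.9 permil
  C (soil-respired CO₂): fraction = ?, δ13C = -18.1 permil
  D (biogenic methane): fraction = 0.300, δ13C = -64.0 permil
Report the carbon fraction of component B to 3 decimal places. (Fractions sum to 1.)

0.332

Let f_B and f_C be the unknown fractions; fractions sum to 1 so f_B + f_C = 0.576.
Mass balance: Σ fᵢ·δᵢ = δ_bulk ⇒ f_B·(-68.9) + f_C·(-18.1) = -50.7 − (-23.416) = -27.284
Substitute f_C = 0.576 − f_B:
f_B·(-68.9 − -18.1) = -27.284 − 0.576×(-18.1) = -16.858
f_B = -16.858 / -50.8 = 0.3319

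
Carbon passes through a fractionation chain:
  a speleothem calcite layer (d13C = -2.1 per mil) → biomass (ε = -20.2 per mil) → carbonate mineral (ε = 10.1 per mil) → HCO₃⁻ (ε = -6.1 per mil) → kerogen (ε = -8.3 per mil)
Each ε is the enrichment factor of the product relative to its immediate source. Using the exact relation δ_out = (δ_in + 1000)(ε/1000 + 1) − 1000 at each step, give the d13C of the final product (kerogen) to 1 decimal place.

-26.6 per mil

step 1: δ = (-2.10 + 1000)·(-20.2/1000 + 1) − 1000 = -22.26 per mil
step 2: δ = (-22.26 + 1000)·(10.1/1000 + 1) − 1000 = -12.38 per mil
step 3: δ = (-12.38 + 1000)·(-6.1/1000 + 1) − 1000 = -18.41 per mil
step 4: δ = (-18.41 + 1000)·(-8.3/1000 + 1) − 1000 = -26.55 per mil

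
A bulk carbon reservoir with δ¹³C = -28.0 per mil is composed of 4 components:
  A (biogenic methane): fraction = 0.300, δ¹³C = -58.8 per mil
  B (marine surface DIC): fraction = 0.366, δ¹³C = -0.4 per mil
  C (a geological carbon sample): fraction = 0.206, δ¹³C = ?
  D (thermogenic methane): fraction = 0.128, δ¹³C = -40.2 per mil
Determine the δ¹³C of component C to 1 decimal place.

Isotope mass balance: δ_bulk = Σ fᵢ·δᵢ.
-28.0 = 0.300×(-58.8) + 0.366×(-0.4) + 0.206×δ_C + 0.128×(-40.2)
0.206·δ_C = -28.0 − (-22.932) = -5.068
δ_C = -5.068 / 0.206 = -24.60 per mil

-24.6 per mil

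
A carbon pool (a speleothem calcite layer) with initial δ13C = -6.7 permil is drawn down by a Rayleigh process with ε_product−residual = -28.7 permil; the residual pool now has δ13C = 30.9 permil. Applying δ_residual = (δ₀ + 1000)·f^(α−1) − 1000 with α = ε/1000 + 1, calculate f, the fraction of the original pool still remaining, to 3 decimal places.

α − 1 = ε/1000 = -0.0287
(δ_res + 1000)/(δ₀ + 1000) = (30.9 + 1000)/(-6.7 + 1000) = 1030.9/993.3 = 1.037854
f = 1.037854^(1/-0.0287) = exp(ln(1.037854)/-0.0287) = exp(0.03715/-0.0287)
f = exp(-1.2946) = 0.2740

0.274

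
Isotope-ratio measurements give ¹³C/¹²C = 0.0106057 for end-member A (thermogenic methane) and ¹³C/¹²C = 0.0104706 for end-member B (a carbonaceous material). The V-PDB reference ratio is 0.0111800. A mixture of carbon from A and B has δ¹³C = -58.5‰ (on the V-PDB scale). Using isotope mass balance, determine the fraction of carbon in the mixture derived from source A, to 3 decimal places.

0.410

δ_A = (0.0106057/0.0111800 − 1)×1000 = (0.948631 − 1)×1000 = -51.369‰
δ_B = (0.0104706/0.0111800 − 1)×1000 = (0.936547 − 1)×1000 = -63.453‰
f_A = (δ_mix − δ_B)/(δ_A − δ_B) = (-58.5 − (-63.453))/(-51.369 − (-63.453))
f_A = 4.953 / 12.084 = 0.4098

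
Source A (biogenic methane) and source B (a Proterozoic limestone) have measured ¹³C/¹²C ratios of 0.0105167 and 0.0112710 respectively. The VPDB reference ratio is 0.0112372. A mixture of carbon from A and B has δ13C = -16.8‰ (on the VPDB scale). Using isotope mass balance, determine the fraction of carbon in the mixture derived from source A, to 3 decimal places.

0.295

δ_A = (0.0105167/0.0112372 − 1)×1000 = (0.935883 − 1)×1000 = -64.117‰
δ_B = (0.0112710/0.0112372 − 1)×1000 = (1.003008 − 1)×1000 = 3.008‰
f_A = (δ_mix − δ_B)/(δ_A − δ_B) = (-16.8 − (3.008))/(-64.117 − (3.008))
f_A = -19.808 / -67.125 = 0.2951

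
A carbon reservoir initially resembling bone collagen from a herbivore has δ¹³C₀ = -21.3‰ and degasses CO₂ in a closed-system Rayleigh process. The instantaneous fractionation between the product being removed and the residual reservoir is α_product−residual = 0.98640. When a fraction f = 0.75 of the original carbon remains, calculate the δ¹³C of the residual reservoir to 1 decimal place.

-17.5‰

Rayleigh residual: δ_res = (δ₀ + 1000)·f^(α−1) − 1000
α − 1 = -0.01360
f^(α−1) = 0.75^(-0.01360) = 1.003920
δ_res = (-21.3 + 1000) × 1.003920 − 1000 = 982.537 − 1000 = -17.46‰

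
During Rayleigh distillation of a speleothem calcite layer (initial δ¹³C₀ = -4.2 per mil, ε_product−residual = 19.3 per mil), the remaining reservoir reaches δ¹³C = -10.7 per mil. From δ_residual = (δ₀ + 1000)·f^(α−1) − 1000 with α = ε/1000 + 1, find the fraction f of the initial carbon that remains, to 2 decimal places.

0.71

α − 1 = ε/1000 = 0.0193
(δ_res + 1000)/(δ₀ + 1000) = (-10.7 + 1000)/(-4.2 + 1000) = 989.3/995.8 = 0.993473
f = 0.993473^(1/0.0193) = exp(ln(0.993473)/0.0193) = exp(-0.00655/0.0193)
f = exp(-0.3393) = 0.7123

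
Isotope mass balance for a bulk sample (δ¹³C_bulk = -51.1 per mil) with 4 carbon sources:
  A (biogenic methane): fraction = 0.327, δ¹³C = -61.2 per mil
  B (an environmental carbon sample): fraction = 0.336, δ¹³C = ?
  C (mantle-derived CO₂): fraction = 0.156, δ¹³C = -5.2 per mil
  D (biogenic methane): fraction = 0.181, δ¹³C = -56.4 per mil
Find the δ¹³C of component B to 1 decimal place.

Isotope mass balance: δ_bulk = Σ fᵢ·δᵢ.
-51.1 = 0.327×(-61.2) + 0.336×δ_B + 0.156×(-5.2) + 0.181×(-56.4)
0.336·δ_B = -51.1 − (-31.032) = -20.068
δ_B = -20.068 / 0.336 = -59.73 per mil

-59.7 per mil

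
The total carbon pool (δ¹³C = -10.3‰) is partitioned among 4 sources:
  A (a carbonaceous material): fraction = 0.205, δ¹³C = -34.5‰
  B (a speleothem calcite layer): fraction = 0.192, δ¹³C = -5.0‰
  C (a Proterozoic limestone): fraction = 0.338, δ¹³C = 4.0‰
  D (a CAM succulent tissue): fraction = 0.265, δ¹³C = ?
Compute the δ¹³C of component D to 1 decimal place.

Isotope mass balance: δ_bulk = Σ fᵢ·δᵢ.
-10.3 = 0.205×(-34.5) + 0.192×(-5.0) + 0.338×(4.0) + 0.265×δ_D
0.265·δ_D = -10.3 − (-6.680) = -3.620
δ_D = -3.620 / 0.265 = -13.66‰

-13.7‰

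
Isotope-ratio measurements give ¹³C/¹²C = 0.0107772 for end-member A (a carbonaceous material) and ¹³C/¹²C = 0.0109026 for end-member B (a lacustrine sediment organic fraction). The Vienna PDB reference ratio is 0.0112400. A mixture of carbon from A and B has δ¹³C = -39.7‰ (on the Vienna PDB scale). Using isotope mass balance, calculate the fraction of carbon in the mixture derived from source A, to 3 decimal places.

δ_A = (0.0107772/0.0112400 − 1)×1000 = (0.958826 − 1)×1000 = -41.174‰
δ_B = (0.0109026/0.0112400 − 1)×1000 = (0.969982 − 1)×1000 = -30.018‰
f_A = (δ_mix − δ_B)/(δ_A − δ_B) = (-39.7 − (-30.018))/(-41.174 − (-30.018))
f_A = -9.682 / -11.157 = 0.8678

0.868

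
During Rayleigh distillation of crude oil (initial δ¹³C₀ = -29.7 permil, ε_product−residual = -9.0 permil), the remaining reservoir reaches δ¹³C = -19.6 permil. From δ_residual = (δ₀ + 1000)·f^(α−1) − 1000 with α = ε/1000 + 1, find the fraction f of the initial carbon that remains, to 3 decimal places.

0.316

α − 1 = ε/1000 = -0.0090
(δ_res + 1000)/(δ₀ + 1000) = (-19.6 + 1000)/(-29.7 + 1000) = 980.4/970.3 = 1.010409
f = 1.010409^(1/-0.0090) = exp(ln(1.010409)/-0.0090) = exp(0.01036/-0.0090)
f = exp(-1.1506) = 0.3164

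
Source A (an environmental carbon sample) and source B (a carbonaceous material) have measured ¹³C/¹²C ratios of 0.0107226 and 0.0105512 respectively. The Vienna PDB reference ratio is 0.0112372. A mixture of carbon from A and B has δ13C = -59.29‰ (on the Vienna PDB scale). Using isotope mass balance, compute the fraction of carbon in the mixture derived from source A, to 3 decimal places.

δ_A = (0.0107226/0.0112372 − 1)×1000 = (0.954206 − 1)×1000 = -45.794‰
δ_B = (0.0105512/0.0112372 − 1)×1000 = (0.938953 − 1)×1000 = -61.047‰
f_A = (δ_mix − δ_B)/(δ_A − δ_B) = (-59.29 − (-61.047))/(-45.794 − (-61.047))
f_A = 1.757 / 15.253 = 0.1152

0.115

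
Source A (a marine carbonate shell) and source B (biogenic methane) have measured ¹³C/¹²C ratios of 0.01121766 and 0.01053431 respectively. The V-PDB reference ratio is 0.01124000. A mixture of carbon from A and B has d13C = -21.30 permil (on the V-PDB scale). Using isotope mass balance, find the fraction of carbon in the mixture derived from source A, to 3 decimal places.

δ_A = (0.01121766/0.01124000 − 1)×1000 = (0.998012 − 1)×1000 = -1.988 permil
δ_B = (0.01053431/0.01124000 − 1)×1000 = (0.937216 − 1)×1000 = -62.784 permil
f_A = (δ_mix − δ_B)/(δ_A − δ_B) = (-21.30 − (-62.784))/(-1.988 − (-62.784))
f_A = 41.484 / 60.796 = 0.6823

0.682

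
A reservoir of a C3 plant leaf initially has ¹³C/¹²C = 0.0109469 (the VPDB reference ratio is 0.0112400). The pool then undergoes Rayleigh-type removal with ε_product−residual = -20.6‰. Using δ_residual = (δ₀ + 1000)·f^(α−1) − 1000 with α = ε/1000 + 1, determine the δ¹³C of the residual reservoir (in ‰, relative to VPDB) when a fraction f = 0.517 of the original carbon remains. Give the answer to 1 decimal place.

-12.8‰

δ₀ = (0.0109469/0.0112400 − 1)×1000 = (0.973923 − 1)×1000 = -26.077‰
α − 1 = ε/1000 = -0.0206
f^(α−1) = 0.517^(-0.0206) = 1.013683
δ_res = (-26.077 + 1000) × 1.013683 − 1000 = 987.250 − 1000 = -12.75‰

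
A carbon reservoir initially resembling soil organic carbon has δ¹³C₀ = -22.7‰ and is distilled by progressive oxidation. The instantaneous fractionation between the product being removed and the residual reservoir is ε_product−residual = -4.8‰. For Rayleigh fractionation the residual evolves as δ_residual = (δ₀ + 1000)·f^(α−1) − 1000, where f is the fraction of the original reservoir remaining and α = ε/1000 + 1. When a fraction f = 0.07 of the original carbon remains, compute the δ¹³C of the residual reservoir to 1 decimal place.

-10.1‰

Rayleigh residual: δ_res = (δ₀ + 1000)·f^(α−1) − 1000
α = ε/1000 + 1 = 0.99520, so α − 1 = -0.00480
f^(α−1) = 0.07^(-0.00480) = 1.012846
δ_res = (-22.7 + 1000) × 1.012846 − 1000 = 989.855 − 1000 = -10.15‰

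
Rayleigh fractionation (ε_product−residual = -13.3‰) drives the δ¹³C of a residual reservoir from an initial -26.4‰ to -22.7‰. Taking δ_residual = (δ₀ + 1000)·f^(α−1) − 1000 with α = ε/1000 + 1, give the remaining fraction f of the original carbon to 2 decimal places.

0.75

α − 1 = ε/1000 = -0.0133
(δ_res + 1000)/(δ₀ + 1000) = (-22.7 + 1000)/(-26.4 + 1000) = 977.3/973.6 = 1.003800
f = 1.003800^(1/-0.0133) = exp(ln(1.003800)/-0.0133) = exp(0.00379/-0.0133)
f = exp(-0.2852) = 0.7519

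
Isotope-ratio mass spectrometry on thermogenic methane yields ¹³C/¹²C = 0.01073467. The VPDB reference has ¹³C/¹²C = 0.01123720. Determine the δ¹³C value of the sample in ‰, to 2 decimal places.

-44.72‰

δ¹³C = (R_sample / R_standard − 1) × 1000
R_sample / R_standard = 0.01073467 / 0.01123720 = 0.955280
δ¹³C = (0.955280 − 1) × 1000 = -44.720‰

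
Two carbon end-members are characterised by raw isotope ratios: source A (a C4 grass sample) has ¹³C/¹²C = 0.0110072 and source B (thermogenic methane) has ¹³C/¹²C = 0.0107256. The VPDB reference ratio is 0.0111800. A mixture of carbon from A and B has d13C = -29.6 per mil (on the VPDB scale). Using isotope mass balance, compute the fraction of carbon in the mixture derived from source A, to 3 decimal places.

0.438

δ_A = (0.0110072/0.0111800 − 1)×1000 = (0.984544 − 1)×1000 = -15.456 per mil
δ_B = (0.0107256/0.0111800 − 1)×1000 = (0.959356 − 1)×1000 = -40.644 per mil
f_A = (δ_mix − δ_B)/(δ_A − δ_B) = (-29.6 − (-40.644))/(-15.456 − (-40.644))
f_A = 11.044 / 25.188 = 0.4385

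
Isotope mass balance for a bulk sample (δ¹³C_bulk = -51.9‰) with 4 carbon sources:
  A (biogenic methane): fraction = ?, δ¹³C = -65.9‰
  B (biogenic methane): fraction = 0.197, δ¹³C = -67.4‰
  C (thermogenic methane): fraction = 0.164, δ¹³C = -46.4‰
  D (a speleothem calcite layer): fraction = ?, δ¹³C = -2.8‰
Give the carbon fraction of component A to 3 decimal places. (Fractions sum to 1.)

Let f_A and f_D be the unknown fractions; fractions sum to 1 so f_A + f_D = 0.639.
Mass balance: Σ fᵢ·δᵢ = δ_bulk ⇒ f_A·(-65.9) + f_D·(-2.8) = -51.9 − (-20.887) = -31.013
Substitute f_D = 0.639 − f_A:
f_A·(-65.9 − -2.8) = -31.013 − 0.639×(-2.8) = -29.223
f_A = -29.223 / -63.1 = 0.4631

0.463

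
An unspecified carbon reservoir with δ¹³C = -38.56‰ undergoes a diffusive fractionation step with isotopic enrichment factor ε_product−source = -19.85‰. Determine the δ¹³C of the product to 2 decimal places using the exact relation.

-57.64‰

Exactly, δ_product = (δ_source + 1000)·(ε/1000 + 1) − 1000.
δ_product = (-38.56 + 1000) × (-19.85/1000 + 1) − 1000
δ_product = -57.645‰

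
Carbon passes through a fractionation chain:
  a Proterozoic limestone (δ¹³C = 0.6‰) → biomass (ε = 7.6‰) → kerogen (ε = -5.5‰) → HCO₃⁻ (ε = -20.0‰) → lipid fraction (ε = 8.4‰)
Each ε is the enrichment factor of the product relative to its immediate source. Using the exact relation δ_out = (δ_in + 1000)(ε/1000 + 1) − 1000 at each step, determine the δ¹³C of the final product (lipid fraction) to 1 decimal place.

step 1: δ = (0.60 + 1000)·(7.6/1000 + 1) − 1000 = 8.20‰
step 2: δ = (8.20 + 1000)·(-5.5/1000 + 1) − 1000 = 2.66‰
step 3: δ = (2.66 + 1000)·(-20.0/1000 + 1) − 1000 = -17.39‰
step 4: δ = (-17.39 + 1000)·(8.4/1000 + 1) − 1000 = -9.14‰

-9.1‰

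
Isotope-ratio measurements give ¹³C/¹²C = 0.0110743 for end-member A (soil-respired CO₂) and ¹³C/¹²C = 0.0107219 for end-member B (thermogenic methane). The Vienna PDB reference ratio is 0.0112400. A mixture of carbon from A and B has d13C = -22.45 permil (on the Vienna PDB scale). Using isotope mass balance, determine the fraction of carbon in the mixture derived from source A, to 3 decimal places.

δ_A = (0.0110743/0.0112400 − 1)×1000 = (0.985258 − 1)×1000 = -14.742 permil
δ_B = (0.0107219/0.0112400 − 1)×1000 = (0.953906 − 1)×1000 = -46.094 permil
f_A = (δ_mix − δ_B)/(δ_A − δ_B) = (-22.45 − (-46.094))/(-14.742 − (-46.094))
f_A = 23.644 / 31.352 = 0.7541

0.754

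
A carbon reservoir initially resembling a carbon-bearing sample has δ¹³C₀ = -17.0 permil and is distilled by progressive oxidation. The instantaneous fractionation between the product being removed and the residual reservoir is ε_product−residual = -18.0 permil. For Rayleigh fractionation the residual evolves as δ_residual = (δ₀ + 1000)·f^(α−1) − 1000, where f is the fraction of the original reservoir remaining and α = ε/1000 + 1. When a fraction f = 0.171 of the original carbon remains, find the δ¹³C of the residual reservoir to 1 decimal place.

14.8 permil

Rayleigh residual: δ_res = (δ₀ + 1000)·f^(α−1) − 1000
α = ε/1000 + 1 = 0.98200, so α − 1 = -0.01800
f^(α−1) = 0.171^(-0.01800) = 1.032300
δ_res = (-17.0 + 1000) × 1.032300 − 1000 = 1014.751 − 1000 = 14.75 permil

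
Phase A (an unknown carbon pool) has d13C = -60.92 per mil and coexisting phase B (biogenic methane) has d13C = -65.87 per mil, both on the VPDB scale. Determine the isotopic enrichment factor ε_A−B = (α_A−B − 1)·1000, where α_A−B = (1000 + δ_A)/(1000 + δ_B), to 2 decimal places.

α_A−B = (1000 + -60.92) / (1000 + -65.87) = 939.08 / 934.13 = 1.005299
ε_A−B = (1.005299 − 1) × 1000 = 5.299 per mil
(The approximation ε ≈ δ_A − δ_B would give 4.95 per mil.)

5.30 per mil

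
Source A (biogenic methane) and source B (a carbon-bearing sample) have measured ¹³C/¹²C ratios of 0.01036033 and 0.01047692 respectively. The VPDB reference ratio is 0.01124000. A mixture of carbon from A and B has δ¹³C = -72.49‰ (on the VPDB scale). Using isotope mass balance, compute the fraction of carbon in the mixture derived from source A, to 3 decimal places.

0.443

δ_A = (0.01036033/0.01124000 − 1)×1000 = (0.921738 − 1)×1000 = -78.262‰
δ_B = (0.01047692/0.01124000 − 1)×1000 = (0.932110 − 1)×1000 = -67.890‰
f_A = (δ_mix − δ_B)/(δ_A − δ_B) = (-72.49 − (-67.890))/(-78.262 − (-67.890))
f_A = -4.600 / -10.373 = 0.4435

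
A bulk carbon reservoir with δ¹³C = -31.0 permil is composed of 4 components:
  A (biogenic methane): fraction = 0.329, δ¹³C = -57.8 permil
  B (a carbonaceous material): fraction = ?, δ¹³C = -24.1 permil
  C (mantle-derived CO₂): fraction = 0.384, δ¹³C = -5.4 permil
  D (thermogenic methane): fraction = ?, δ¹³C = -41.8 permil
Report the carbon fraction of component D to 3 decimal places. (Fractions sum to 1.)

Let f_D and f_B be the unknown fractions; fractions sum to 1 so f_D + f_B = 0.287.
Mass balance: Σ fᵢ·δᵢ = δ_bulk ⇒ f_D·(-41.8) + f_B·(-24.1) = -31.0 − (-21.090) = -9.910
Substitute f_B = 0.287 − f_D:
f_D·(-41.8 − -24.1) = -9.910 − 0.287×(-24.1) = -2.994
f_D = -2.994 / -17.7 = 0.1691

0.169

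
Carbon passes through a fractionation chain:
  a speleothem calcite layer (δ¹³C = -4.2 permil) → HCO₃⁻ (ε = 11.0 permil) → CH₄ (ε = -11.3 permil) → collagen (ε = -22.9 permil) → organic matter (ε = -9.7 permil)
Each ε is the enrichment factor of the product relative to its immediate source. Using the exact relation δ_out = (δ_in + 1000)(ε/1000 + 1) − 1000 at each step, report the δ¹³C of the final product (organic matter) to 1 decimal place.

step 1: δ = (-4.20 + 1000)·(11.0/1000 + 1) − 1000 = 6.75 permil
step 2: δ = (6.75 + 1000)·(-11.3/1000 + 1) − 1000 = -4.62 permil
step 3: δ = (-4.62 + 1000)·(-22.9/1000 + 1) − 1000 = -27.42 permil
step 4: δ = (-27.42 + 1000)·(-9.7/1000 + 1) − 1000 = -36.85 permil

-36.9 permil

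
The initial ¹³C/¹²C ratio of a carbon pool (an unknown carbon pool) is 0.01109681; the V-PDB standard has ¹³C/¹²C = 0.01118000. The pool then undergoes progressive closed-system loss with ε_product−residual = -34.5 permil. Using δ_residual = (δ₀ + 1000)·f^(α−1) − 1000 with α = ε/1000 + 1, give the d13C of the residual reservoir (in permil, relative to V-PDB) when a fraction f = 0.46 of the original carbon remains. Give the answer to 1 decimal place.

19.5 permil

δ₀ = (0.01109681/0.01118000 − 1)×1000 = (0.992559 − 1)×1000 = -7.441 permil
α − 1 = ε/1000 = -0.0345
f^(α−1) = 0.46^(-0.0345) = 1.027152
δ_res = (-7.441 + 1000) × 1.027152 − 1000 = 1019.509 − 1000 = 19.51 permil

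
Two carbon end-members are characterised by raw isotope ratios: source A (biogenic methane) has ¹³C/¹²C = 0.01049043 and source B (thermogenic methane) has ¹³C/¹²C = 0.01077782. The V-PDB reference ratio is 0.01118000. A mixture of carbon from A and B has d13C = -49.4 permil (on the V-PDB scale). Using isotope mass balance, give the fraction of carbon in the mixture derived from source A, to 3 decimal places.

δ_A = (0.01049043/0.01118000 − 1)×1000 = (0.938321 − 1)×1000 = -61.679 permil
δ_B = (0.01077782/0.01118000 − 1)×1000 = (0.964027 − 1)×1000 = -35.973 permil
f_A = (δ_mix − δ_B)/(δ_A − δ_B) = (-49.4 − (-35.973))/(-61.679 − (-35.973))
f_A = -13.427 / -25.706 = 0.5223

0.522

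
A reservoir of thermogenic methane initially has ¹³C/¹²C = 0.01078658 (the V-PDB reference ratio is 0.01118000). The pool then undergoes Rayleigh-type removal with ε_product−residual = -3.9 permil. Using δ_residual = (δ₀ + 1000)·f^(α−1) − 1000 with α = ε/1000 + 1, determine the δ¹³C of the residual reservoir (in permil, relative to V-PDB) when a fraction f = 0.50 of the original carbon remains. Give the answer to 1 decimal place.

-32.6 permil

δ₀ = (0.01078658/0.01118000 − 1)×1000 = (0.964810 − 1)×1000 = -35.190 permil
α − 1 = ε/1000 = -0.0039
f^(α−1) = 0.50^(-0.0039) = 1.002707
δ_res = (-35.190 + 1000) × 1.002707 − 1000 = 967.422 − 1000 = -32.58 permil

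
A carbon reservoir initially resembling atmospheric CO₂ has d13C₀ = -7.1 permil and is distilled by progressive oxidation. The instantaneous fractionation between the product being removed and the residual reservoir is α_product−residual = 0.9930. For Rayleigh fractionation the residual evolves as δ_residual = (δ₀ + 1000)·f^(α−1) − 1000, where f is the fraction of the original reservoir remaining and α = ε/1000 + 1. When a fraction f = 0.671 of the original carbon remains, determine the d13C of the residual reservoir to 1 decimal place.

-4.3 permil

Rayleigh residual: δ_res = (δ₀ + 1000)·f^(α−1) − 1000
α − 1 = -0.00700
f^(α−1) = 0.671^(-0.00700) = 1.002797
δ_res = (-7.1 + 1000) × 1.002797 − 1000 = 995.677 − 1000 = -4.32 permil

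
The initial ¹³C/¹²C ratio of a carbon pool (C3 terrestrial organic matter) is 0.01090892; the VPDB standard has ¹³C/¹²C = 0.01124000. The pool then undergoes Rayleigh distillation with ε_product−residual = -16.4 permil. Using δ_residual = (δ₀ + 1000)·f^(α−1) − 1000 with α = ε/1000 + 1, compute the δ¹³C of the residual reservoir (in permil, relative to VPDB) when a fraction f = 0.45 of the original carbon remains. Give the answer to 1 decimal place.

-16.7 permil

δ₀ = (0.01090892/0.01124000 − 1)×1000 = (0.970544 − 1)×1000 = -29.456 permil
α − 1 = ε/1000 = -0.0164
f^(α−1) = 0.45^(-0.0164) = 1.013182
δ_res = (-29.456 + 1000) × 1.013182 − 1000 = 983.338 − 1000 = -16.66 permil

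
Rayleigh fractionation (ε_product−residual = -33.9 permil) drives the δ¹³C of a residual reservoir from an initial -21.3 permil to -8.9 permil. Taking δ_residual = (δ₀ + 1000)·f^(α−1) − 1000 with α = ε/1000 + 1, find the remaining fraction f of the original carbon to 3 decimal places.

α − 1 = ε/1000 = -0.0339
(δ_res + 1000)/(δ₀ + 1000) = (-8.9 + 1000)/(-21.3 + 1000) = 991.1/978.7 = 1.012670
f = 1.012670^(1/-0.0339) = exp(ln(1.012670)/-0.0339) = exp(0.01259/-0.0339)
f = exp(-0.3714) = 0.6898

0.690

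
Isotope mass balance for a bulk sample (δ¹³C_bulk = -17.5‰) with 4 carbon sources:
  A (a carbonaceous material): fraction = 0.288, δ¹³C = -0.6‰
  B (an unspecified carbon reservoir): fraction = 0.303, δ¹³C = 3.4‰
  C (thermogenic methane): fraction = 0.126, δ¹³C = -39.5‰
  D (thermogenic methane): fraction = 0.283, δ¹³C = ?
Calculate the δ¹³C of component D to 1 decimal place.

-47.3‰

Isotope mass balance: δ_bulk = Σ fᵢ·δᵢ.
-17.5 = 0.288×(-0.6) + 0.303×(3.4) + 0.126×(-39.5) + 0.283×δ_D
0.283·δ_D = -17.5 − (-4.120) = -13.380
δ_D = -13.380 / 0.283 = -47.28‰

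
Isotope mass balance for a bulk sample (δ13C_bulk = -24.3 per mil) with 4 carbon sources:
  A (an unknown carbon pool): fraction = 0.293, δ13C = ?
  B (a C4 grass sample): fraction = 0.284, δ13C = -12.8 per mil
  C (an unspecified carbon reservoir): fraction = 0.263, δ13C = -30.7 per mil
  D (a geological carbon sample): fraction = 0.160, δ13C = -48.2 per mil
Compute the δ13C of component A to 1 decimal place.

-16.7 per mil

Isotope mass balance: δ_bulk = Σ fᵢ·δᵢ.
-24.3 = 0.293×δ_A + 0.284×(-12.8) + 0.263×(-30.7) + 0.160×(-48.2)
0.293·δ_A = -24.3 − (-19.421) = -4.879
δ_A = -4.879 / 0.293 = -16.65 per mil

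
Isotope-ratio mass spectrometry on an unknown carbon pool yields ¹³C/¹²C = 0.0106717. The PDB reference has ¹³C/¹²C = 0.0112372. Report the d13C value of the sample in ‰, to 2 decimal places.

-50.32‰

d13C = (R_sample / R_standard − 1) × 1000
R_sample / R_standard = 0.0106717 / 0.0112372 = 0.949676
d13C = (0.949676 − 1) × 1000 = -50.324‰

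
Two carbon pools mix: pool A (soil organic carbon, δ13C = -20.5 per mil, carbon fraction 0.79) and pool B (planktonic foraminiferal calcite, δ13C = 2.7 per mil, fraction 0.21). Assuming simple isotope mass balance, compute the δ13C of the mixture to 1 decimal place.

-15.6 per mil

δ_mix = f_A·δ_A + f_B·δ_B
δ_mix = 0.79 × (-20.5) + 0.21 × (2.7)
δ_mix = -16.20 + 0.57 = -15.63 per mil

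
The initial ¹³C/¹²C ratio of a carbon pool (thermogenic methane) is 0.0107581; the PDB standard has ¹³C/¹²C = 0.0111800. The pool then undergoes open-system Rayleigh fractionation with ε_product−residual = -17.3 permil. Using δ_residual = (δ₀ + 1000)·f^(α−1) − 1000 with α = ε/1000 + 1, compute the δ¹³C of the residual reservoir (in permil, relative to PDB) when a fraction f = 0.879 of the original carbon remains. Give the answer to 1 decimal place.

δ₀ = (0.0107581/0.0111800 − 1)×1000 = (0.962263 − 1)×1000 = -37.737 permil
α − 1 = ε/1000 = -0.0173
f^(α−1) = 0.879^(-0.0173) = 1.002234
δ_res = (-37.737 + 1000) × 1.002234 − 1000 = 964.412 − 1000 = -35.59 permil

-35.6 permil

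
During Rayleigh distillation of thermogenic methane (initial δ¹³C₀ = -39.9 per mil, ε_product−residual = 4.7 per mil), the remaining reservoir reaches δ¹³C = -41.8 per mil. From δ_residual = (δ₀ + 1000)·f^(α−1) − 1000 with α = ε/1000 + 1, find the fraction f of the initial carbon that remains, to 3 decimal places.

0.656

α − 1 = ε/1000 = 0.0047
(δ_res + 1000)/(δ₀ + 1000) = (-41.8 + 1000)/(-39.9 + 1000) = 958.2/960.1 = 0.998021
f = 0.998021^(1/0.0047) = exp(ln(0.998021)/0.0047) = exp(-0.00198/0.0047)
f = exp(-0.4215) = 0.6561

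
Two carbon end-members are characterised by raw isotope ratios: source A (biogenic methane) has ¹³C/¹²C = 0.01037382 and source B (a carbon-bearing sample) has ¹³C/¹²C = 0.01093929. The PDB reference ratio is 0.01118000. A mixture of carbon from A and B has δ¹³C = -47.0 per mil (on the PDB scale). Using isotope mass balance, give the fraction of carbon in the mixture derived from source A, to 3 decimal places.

δ_A = (0.01037382/0.01118000 − 1)×1000 = (0.927891 − 1)×1000 = -72.109 per mil
δ_B = (0.01093929/0.01118000 − 1)×1000 = (0.978470 − 1)×1000 = -21.530 per mil
f_A = (δ_mix − δ_B)/(δ_A − δ_B) = (-47.0 − (-21.530))/(-72.109 − (-21.530))
f_A = -25.470 / -50.579 = 0.5036

0.504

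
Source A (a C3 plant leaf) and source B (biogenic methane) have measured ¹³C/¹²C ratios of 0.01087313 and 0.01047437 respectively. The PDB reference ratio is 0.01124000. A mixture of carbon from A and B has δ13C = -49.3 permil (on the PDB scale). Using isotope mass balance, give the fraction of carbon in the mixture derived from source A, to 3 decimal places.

δ_A = (0.01087313/0.01124000 − 1)×1000 = (0.967360 − 1)×1000 = -32.640 permil
δ_B = (0.01047437/0.01124000 − 1)×1000 = (0.931883 − 1)×1000 = -68.117 permil
f_A = (δ_mix − δ_B)/(δ_A − δ_B) = (-49.3 − (-68.117))/(-32.640 − (-68.117))
f_A = 18.817 / 35.477 = 0.5304

0.530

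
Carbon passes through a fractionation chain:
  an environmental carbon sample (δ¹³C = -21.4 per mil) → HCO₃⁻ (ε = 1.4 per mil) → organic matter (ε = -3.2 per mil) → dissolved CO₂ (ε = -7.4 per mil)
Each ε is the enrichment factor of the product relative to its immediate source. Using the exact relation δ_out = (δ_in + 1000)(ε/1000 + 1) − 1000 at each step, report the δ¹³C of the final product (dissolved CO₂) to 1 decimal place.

step 1: δ = (-21.40 + 1000)·(1.4/1000 + 1) − 1000 = -20.03 per mil
step 2: δ = (-20.03 + 1000)·(-3.2/1000 + 1) − 1000 = -23.17 per mil
step 3: δ = (-23.17 + 1000)·(-7.4/1000 + 1) − 1000 = -30.39 per mil

-30.4 per mil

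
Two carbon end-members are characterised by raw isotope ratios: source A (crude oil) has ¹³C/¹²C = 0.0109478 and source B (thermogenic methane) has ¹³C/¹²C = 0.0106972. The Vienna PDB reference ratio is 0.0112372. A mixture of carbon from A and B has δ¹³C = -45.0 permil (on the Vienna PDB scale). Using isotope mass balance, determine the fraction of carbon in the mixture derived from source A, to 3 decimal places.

δ_A = (0.0109478/0.0112372 − 1)×1000 = (0.974246 − 1)×1000 = -25.754 permil
δ_B = (0.0106972/0.0112372 − 1)×1000 = (0.951945 − 1)×1000 = -48.055 permil
f_A = (δ_mix − δ_B)/(δ_A − δ_B) = (-45.0 − (-48.055))/(-25.754 − (-48.055))
f_A = 3.055 / 22.301 = 0.1370

0.137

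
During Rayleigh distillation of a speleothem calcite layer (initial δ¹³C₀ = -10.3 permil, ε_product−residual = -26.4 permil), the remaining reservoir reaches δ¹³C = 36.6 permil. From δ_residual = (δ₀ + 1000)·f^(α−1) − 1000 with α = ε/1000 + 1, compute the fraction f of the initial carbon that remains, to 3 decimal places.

α − 1 = ε/1000 = -0.0264
(δ_res + 1000)/(δ₀ + 1000) = (36.6 + 1000)/(-10.3 + 1000) = 1036.6/989.7 = 1.047388
f = 1.047388^(1/-0.0264) = exp(ln(1.047388)/-0.0264) = exp(0.04630/-0.0264)
f = exp(-1.7538) = 0.1731

0.173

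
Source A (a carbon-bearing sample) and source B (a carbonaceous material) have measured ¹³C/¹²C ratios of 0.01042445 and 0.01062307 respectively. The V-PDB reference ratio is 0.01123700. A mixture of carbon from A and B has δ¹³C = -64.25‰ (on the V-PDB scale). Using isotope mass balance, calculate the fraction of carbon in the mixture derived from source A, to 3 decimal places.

δ_A = (0.01042445/0.01123700 − 1)×1000 = (0.927690 − 1)×1000 = -72.310‰
δ_B = (0.01062307/0.01123700 − 1)×1000 = (0.945365 − 1)×1000 = -54.635‰
f_A = (δ_mix − δ_B)/(δ_A − δ_B) = (-64.25 − (-54.635))/(-72.310 − (-54.635))
f_A = -9.615 / -17.676 = 0.5440

0.544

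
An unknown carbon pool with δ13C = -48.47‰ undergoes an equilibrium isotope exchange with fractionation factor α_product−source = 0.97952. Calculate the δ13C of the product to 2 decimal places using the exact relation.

δ_product = (δ_source + 1000)·α − 1000
δ_product = (-48.47 + 1000) × 0.97952 − 1000
δ_product = 932.043 − 1000 = -67.957‰

-67.96‰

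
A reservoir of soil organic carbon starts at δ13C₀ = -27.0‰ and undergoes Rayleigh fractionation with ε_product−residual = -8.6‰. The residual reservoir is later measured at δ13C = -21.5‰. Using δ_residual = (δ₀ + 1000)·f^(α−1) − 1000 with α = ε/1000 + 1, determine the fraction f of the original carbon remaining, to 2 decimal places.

0.52

α − 1 = ε/1000 = -0.0086
(δ_res + 1000)/(δ₀ + 1000) = (-21.5 + 1000)/(-27.0 + 1000) = 978.5/973.0 = 1.005653
f = 1.005653^(1/-0.0086) = exp(ln(1.005653)/-0.0086) = exp(0.00564/-0.0086)
f = exp(-0.6554) = 0.5192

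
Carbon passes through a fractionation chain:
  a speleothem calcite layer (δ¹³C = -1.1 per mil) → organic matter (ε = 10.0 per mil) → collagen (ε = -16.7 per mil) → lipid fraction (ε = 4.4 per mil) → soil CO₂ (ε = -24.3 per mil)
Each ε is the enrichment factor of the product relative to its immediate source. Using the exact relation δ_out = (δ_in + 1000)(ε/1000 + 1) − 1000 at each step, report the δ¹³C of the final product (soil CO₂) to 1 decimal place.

step 1: δ = (-1.10 + 1000)·(10.0/1000 + 1) − 1000 = 8.89 per mil
step 2: δ = (8.89 + 1000)·(-16.7/1000 + 1) − 1000 = -7.96 per mil
step 3: δ = (-7.96 + 1000)·(4.4/1000 + 1) − 1000 = -3.59 per mil
step 4: δ = (-3.59 + 1000)·(-24.3/1000 + 1) − 1000 = -27.81 per mil

-27.8 per mil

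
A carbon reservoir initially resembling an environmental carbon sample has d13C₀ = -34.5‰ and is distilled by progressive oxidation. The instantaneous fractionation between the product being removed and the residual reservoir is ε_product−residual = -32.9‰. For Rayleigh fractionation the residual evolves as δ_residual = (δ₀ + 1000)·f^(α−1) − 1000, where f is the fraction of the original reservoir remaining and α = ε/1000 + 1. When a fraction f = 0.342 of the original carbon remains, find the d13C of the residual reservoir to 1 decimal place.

Rayleigh residual: δ_res = (δ₀ + 1000)·f^(α−1) − 1000
α = ε/1000 + 1 = 0.96710, so α − 1 = -0.03290
f^(α−1) = 0.342^(-0.03290) = 1.035930
δ_res = (-34.5 + 1000) × 1.035930 − 1000 = 1000.191 − 1000 = 0.19‰

0.2‰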